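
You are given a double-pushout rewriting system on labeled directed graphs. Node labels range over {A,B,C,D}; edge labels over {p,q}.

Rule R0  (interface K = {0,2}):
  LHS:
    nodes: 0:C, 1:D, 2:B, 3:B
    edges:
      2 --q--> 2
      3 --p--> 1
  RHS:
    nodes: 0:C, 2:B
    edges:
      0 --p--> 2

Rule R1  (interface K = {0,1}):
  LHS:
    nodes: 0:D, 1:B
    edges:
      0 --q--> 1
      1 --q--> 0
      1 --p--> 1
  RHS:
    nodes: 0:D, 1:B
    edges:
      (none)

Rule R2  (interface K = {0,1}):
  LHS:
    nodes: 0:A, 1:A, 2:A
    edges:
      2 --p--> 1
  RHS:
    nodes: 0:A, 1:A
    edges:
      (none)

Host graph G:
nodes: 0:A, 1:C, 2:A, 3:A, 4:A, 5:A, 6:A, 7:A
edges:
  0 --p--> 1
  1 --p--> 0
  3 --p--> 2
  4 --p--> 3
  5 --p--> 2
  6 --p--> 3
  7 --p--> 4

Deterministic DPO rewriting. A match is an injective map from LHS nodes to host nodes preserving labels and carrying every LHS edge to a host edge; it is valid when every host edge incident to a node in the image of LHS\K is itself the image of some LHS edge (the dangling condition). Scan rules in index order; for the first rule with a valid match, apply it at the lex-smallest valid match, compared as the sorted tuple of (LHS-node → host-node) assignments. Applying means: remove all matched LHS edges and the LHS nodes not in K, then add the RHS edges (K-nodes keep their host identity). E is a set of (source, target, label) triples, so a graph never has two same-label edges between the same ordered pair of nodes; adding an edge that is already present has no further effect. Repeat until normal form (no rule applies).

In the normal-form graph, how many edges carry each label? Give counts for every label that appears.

Answer: p:2

Derivation:
start.  V:8 E:7  edges: 0-p->1 1-p->0 3-p->2 4-p->3 5-p->2 6-p->3 7-p->4
1. fire R2 via {0↦0, 1↦2, 2↦5}  →  V:7 E:6  edges: 0-p->1 1-p->0 3-p->2 4-p->3 6-p->3 7-p->4
2. fire R2 via {0↦0, 1↦3, 2↦6}  →  V:6 E:5  edges: 0-p->1 1-p->0 3-p->2 4-p->3 7-p->4
3. fire R2 via {0↦0, 1↦4, 2↦7}  →  V:5 E:4  edges: 0-p->1 1-p->0 3-p->2 4-p->3
4. fire R2 via {0↦0, 1↦3, 2↦4}  →  V:4 E:3  edges: 0-p->1 1-p->0 3-p->2
5. fire R2 via {0↦0, 1↦2, 2↦3}  →  V:3 E:2  edges: 0-p->1 1-p->0
final graph: no rule applies after step 5
NF edges: [(0, 1, 'p'), (1, 0, 'p')]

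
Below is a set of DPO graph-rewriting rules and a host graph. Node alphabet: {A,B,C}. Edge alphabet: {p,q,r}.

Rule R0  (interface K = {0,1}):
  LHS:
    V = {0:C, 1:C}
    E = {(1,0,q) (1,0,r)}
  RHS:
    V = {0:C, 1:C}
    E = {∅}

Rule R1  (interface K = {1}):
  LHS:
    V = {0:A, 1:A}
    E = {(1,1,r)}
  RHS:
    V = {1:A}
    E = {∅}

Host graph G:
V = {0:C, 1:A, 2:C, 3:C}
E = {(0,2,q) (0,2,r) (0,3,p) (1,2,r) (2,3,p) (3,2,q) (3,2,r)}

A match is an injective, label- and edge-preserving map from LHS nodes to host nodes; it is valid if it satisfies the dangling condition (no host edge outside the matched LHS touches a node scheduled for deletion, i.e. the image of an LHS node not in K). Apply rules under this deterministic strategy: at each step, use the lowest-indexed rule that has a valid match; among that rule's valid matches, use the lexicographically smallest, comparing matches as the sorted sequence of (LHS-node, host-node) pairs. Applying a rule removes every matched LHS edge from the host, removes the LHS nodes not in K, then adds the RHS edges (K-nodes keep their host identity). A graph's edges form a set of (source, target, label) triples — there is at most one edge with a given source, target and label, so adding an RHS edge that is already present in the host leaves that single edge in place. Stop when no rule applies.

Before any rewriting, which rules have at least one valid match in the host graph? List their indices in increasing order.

R0: 2 valid matches — {0↦2, 1↦0}, {0↦2, 1↦3}
R1: no valid match — LHS pattern not found

Answer: [R0]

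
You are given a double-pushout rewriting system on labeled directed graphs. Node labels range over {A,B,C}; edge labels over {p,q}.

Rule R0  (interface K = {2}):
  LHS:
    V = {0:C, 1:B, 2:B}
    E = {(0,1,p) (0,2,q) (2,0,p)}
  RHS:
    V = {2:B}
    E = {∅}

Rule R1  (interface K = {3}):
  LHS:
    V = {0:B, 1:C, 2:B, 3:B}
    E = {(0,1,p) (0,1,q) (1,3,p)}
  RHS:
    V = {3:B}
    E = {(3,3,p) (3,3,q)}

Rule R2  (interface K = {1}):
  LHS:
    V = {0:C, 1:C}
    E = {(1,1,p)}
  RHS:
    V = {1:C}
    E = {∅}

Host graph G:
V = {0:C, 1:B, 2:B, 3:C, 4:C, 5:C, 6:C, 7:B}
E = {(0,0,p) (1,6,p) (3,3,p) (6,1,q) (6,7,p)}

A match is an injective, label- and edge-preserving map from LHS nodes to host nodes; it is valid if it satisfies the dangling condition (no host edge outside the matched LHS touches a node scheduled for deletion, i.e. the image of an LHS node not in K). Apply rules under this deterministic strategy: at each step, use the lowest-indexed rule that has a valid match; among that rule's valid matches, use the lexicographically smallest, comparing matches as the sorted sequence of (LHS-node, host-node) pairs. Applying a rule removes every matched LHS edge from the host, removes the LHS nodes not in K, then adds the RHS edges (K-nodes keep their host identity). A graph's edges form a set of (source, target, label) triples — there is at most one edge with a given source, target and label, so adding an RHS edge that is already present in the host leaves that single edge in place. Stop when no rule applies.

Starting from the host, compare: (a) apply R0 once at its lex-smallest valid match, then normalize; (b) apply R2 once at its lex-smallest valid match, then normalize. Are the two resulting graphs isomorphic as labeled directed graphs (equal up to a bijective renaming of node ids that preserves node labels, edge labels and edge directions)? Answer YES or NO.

Answer: YES

Steps:
branch R0-first: apply at {0↦6, 1↦7, 2↦1} → |E|=2, then 2 more step(s) → NF |V|=4 |E|=0 V={1:B, 2:B, 3:C, 5:C} E=∅
branch R2-first: apply at {0↦4, 1↦0} → |E|=4, then 2 more step(s) → NF |V|=4 |E|=0 V={1:B, 2:B, 3:C, 5:C} E=∅
graphs isomorphic (equal up to label-preserving node renaming)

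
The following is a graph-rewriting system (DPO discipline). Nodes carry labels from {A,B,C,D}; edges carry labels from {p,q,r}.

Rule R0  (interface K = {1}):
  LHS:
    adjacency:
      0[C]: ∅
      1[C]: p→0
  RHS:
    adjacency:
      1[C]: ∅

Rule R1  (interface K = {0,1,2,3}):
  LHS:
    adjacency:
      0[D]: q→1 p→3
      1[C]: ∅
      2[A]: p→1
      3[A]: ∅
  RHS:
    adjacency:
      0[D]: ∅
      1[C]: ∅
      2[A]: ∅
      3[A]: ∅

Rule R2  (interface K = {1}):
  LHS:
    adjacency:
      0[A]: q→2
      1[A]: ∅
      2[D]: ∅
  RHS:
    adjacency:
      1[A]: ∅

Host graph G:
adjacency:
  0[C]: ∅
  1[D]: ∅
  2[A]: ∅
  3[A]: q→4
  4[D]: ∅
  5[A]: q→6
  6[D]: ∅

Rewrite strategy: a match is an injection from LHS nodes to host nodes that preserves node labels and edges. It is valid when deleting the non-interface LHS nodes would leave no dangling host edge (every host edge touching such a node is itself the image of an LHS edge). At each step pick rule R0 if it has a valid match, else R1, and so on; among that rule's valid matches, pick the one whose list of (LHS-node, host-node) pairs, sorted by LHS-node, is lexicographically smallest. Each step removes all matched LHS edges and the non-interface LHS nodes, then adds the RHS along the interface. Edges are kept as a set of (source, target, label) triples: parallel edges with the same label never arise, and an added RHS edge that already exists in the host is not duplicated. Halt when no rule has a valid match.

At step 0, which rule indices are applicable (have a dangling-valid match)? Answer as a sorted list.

R0: no valid match — LHS pattern not found
R1: no valid match — LHS pattern not found
R2: 4 valid matches — {0↦3, 1↦2, 2↦4}, {0↦3, 1↦5, 2↦4}, {0↦5, 1↦2, 2↦6} (+1 more)

Answer: [R2]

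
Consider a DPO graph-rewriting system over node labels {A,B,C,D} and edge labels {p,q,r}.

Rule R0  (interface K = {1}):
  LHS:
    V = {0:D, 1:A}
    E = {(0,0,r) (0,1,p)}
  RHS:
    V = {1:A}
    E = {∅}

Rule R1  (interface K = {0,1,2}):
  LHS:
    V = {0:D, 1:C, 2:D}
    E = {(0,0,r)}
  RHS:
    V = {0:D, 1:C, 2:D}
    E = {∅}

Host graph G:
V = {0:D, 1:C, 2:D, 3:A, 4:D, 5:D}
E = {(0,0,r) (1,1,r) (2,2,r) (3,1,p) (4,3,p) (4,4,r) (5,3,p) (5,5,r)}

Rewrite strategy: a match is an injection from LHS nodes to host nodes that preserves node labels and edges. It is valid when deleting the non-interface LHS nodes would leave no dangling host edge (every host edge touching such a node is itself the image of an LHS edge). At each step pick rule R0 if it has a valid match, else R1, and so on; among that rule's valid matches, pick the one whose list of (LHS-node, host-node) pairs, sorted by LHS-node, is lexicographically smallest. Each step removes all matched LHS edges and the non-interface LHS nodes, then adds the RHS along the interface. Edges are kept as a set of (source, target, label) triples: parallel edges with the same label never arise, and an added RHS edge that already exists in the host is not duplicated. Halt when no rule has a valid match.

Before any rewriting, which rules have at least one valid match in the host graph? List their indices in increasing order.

R0: 2 valid matches — {0↦4, 1↦3}, {0↦5, 1↦3}
R1: 12 valid matches — {0↦0, 1↦1, 2↦2}, {0↦0, 1↦1, 2↦4}, {0↦0, 1↦1, 2↦5} (+9 more)

Answer: [R0,R1]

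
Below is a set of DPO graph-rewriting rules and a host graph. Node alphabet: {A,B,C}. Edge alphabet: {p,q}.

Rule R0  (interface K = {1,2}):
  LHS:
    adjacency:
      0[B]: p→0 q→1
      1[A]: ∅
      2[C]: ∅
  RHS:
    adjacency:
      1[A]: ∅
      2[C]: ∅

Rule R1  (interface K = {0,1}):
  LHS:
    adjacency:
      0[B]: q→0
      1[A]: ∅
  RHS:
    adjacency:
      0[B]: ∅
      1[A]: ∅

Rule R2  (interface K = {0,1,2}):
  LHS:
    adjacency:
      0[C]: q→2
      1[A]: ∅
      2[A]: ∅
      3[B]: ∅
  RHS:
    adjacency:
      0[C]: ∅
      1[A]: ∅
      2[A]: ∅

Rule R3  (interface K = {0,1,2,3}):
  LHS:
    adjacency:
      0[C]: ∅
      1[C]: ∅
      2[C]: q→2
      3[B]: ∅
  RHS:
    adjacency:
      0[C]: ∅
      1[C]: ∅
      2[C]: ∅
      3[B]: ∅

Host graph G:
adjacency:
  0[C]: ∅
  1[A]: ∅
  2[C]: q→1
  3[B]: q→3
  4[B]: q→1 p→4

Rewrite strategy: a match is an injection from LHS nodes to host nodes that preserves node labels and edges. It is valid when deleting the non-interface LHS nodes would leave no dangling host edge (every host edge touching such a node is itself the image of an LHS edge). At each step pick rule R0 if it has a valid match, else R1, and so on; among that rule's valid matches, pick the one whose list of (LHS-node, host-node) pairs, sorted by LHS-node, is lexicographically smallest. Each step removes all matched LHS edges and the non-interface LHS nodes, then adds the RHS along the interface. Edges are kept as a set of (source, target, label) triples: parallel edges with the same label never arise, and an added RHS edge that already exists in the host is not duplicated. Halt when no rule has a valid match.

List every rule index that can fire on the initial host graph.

R0: 2 valid matches — {0↦4, 1↦1, 2↦0}, {0↦4, 1↦1, 2↦2}
R1: 1 valid match — {0↦3, 1↦1}
R2: no valid match — LHS pattern not found
R3: no valid match — LHS pattern not found

Answer: [R0,R1]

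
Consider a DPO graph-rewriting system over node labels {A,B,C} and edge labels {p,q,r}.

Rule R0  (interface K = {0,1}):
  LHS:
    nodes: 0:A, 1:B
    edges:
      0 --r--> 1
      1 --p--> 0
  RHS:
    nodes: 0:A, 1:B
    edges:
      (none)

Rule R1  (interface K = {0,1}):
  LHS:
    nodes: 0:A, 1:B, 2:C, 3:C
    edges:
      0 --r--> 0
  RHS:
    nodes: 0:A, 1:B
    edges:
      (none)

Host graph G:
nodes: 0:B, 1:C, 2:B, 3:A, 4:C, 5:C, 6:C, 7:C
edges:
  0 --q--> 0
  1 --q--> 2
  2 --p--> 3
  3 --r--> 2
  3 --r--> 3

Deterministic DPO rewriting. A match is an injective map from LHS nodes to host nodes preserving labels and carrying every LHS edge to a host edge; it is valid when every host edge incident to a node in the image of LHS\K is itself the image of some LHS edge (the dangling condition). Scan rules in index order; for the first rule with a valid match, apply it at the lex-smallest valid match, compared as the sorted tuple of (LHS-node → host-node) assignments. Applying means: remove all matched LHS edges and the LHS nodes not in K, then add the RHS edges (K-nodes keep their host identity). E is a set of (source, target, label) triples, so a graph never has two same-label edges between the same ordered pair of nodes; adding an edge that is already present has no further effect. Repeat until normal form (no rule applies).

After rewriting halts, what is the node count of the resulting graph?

Answer: 6

Steps:
initial: |V|=8 |E|=5  E = 0-q->0 1-q->2 2-p->3 3-r->2 3-r->3
step 1: apply R0 at {0↦3, 1↦2}  → |V|=8 |E|=3  E = 0-q->0 1-q->2 3-r->3
step 2: apply R1 at {0↦3, 1↦0, 2↦4, 3↦5}  → |V|=6 |E|=2  E = 0-q->0 1-q->2
normal form: no rule applies after step 2
NF nodes: {0:B, 1:C, 2:B, 3:A, 6:C, 7:C}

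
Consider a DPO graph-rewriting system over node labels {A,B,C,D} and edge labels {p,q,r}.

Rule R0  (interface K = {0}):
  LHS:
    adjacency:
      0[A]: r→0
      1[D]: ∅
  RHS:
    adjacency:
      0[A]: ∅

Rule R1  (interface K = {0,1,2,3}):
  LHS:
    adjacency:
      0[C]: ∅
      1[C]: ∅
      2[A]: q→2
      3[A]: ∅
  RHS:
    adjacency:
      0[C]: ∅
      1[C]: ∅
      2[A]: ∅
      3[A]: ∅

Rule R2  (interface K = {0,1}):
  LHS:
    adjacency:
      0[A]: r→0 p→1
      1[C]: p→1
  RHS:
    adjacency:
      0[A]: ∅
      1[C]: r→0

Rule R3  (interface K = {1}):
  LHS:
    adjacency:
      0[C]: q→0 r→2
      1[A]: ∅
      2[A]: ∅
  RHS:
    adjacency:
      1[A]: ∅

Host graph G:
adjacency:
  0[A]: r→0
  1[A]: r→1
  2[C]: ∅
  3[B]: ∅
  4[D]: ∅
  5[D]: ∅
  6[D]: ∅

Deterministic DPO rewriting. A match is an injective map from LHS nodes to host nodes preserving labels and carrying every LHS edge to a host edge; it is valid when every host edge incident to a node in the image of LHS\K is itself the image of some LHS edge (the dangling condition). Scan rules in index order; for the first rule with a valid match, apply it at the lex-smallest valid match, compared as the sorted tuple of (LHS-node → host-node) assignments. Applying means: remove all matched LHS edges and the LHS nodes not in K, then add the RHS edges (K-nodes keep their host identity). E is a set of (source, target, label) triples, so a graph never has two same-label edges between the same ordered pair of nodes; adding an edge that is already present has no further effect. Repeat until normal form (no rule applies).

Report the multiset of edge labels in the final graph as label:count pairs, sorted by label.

Answer: (no edges)

Rewrite trace:
[0] host  ⇒  7 nodes, 2 edges  {0-r->0 1-r->1}
[1] R0 @ {0↦0, 1↦4}  ⇒  6 nodes, 1 edges  {1-r->1}
[2] R0 @ {0↦1, 1↦5}  ⇒  5 nodes, 0 edges  {∅}
halt: no rule applies after step 2
NF edges: []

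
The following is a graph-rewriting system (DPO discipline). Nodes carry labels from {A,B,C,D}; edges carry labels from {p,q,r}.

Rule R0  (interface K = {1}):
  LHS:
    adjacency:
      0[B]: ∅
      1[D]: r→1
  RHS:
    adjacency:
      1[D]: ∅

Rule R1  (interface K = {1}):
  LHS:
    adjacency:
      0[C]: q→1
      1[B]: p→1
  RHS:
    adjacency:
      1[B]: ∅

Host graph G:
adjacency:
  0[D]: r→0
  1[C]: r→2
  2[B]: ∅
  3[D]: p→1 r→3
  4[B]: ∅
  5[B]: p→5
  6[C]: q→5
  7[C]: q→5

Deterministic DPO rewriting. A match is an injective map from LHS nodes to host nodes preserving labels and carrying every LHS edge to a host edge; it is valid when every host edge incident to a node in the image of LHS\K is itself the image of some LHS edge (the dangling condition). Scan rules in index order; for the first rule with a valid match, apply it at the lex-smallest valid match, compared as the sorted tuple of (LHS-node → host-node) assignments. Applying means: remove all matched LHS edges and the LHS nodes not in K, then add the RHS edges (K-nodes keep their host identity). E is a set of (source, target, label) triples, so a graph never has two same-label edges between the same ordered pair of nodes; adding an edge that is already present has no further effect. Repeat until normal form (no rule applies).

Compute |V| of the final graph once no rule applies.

Answer: 6

Derivation:
[0] host  ⇒  8 nodes, 7 edges  {0-r->0 1-r->2 3-p->1 3-r->3 5-p->5 6-q->5 7-q->5}
[1] R0 @ {0↦4, 1↦0}  ⇒  7 nodes, 6 edges  {1-r->2 3-p->1 3-r->3 5-p->5 6-q->5 7-q->5}
[2] R1 @ {0↦6, 1↦5}  ⇒  6 nodes, 4 edges  {1-r->2 3-p->1 3-r->3 7-q->5}
halt: no rule applies after step 2
NF nodes: {0:D, 1:C, 2:B, 3:D, 5:B, 7:C}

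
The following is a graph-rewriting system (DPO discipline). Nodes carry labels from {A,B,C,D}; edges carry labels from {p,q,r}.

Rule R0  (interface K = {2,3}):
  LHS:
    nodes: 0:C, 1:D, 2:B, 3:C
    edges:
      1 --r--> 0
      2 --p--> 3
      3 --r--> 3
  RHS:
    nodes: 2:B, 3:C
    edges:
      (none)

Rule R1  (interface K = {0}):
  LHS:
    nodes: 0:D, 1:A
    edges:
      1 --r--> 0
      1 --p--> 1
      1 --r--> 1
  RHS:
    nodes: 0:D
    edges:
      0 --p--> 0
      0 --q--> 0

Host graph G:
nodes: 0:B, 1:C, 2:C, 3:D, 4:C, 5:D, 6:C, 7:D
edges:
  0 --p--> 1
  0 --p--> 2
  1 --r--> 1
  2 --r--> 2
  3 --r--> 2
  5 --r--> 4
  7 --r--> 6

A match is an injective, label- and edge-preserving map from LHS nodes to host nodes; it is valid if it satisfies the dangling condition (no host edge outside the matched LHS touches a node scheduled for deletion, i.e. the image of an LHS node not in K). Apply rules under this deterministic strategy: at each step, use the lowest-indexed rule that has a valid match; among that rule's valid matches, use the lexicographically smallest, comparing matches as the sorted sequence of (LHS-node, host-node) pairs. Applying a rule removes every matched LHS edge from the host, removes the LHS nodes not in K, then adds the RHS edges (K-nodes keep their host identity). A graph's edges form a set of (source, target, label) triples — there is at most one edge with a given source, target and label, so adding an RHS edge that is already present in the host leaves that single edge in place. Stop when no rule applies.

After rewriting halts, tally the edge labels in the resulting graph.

start.  V:8 E:7  edges: 0-p->1 0-p->2 1-r->1 2-r->2 3-r->2 5-r->4 7-r->6
1. fire R0 via {0↦4, 1↦5, 2↦0, 3↦1}  →  V:6 E:4  edges: 0-p->2 2-r->2 3-r->2 7-r->6
2. fire R0 via {0↦6, 1↦7, 2↦0, 3↦2}  →  V:4 E:1  edges: 3-r->2
normal form: no rule applies after step 2
NF edges: [(3, 2, 'r')]

Answer: r:1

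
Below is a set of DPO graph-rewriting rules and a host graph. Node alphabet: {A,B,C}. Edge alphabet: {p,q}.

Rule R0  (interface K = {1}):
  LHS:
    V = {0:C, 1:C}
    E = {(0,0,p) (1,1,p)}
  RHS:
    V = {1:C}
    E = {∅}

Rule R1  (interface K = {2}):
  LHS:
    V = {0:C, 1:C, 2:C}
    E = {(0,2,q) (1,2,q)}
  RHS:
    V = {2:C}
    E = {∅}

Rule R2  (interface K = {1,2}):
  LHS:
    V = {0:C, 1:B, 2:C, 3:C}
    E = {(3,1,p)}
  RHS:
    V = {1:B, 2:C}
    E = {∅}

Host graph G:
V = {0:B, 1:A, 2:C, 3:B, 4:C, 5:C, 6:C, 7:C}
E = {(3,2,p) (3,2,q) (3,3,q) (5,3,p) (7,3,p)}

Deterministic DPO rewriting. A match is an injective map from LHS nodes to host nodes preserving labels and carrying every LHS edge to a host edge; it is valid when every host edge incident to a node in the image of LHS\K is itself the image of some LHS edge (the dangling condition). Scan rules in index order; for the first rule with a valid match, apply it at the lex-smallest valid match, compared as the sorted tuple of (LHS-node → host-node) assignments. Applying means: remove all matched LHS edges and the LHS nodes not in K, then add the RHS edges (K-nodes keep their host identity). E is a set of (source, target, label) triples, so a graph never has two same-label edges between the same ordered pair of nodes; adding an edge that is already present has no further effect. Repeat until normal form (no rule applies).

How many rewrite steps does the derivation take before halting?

Answer: 2

Rewrite trace:
start.  V:8 E:5  edges: 3-p->2 3-q->2 3-q->3 5-p->3 7-p->3
1. fire R2 via {0↦4, 1↦3, 2↦2, 3↦5}  →  V:6 E:4  edges: 3-p->2 3-q->2 3-q->3 7-p->3
2. fire R2 via {0↦6, 1↦3, 2↦2, 3↦7}  →  V:4 E:3  edges: 3-p->2 3-q->2 3-q->3
final graph: no rule applies after step 2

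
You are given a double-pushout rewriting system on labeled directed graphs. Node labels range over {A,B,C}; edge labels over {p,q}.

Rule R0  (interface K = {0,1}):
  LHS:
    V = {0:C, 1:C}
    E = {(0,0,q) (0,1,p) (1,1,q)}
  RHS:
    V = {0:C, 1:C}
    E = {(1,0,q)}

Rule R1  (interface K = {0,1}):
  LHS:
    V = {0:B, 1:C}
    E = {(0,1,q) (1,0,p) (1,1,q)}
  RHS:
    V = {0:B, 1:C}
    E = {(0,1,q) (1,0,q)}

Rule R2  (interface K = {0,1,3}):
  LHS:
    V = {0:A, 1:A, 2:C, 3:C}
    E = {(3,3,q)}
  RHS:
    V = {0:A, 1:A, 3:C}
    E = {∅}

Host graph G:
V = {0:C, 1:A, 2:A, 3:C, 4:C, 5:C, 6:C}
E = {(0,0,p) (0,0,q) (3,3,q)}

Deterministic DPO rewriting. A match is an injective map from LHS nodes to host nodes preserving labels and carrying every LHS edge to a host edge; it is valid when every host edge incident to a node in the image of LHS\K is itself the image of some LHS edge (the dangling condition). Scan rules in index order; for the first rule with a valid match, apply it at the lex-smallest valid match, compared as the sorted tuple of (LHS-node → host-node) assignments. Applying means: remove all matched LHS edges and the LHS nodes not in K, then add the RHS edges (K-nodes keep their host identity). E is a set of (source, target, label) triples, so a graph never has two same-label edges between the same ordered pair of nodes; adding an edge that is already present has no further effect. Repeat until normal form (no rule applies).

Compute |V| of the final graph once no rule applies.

start.  V:7 E:3  edges: 0-p->0 0-q->0 3-q->3
1. fire R2 via {0↦1, 1↦2, 2↦4, 3↦0}  →  V:6 E:2  edges: 0-p->0 3-q->3
2. fire R2 via {0↦1, 1↦2, 2↦5, 3↦3}  →  V:5 E:1  edges: 0-p->0
halt: no rule applies after step 2
NF nodes: {0:C, 1:A, 2:A, 3:C, 6:C}

Answer: 5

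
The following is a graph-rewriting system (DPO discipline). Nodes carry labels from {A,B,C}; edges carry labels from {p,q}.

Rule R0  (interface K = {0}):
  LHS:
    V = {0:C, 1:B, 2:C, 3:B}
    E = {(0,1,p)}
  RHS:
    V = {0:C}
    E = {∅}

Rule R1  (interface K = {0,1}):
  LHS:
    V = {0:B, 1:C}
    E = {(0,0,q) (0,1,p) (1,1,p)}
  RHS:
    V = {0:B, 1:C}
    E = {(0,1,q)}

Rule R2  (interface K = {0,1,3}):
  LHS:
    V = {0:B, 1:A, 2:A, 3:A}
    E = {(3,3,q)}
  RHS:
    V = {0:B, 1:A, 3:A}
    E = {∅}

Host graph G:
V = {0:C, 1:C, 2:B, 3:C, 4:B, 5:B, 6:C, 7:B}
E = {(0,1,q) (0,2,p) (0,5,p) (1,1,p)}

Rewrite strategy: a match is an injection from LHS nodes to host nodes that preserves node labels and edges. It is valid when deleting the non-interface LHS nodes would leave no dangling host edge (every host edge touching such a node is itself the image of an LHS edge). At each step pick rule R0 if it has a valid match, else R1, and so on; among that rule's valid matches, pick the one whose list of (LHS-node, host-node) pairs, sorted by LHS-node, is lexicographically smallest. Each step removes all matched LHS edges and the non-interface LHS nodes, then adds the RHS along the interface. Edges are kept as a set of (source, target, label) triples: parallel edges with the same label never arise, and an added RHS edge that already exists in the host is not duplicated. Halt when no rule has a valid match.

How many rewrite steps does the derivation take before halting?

Answer: 2

Derivation:
initial: |V|=8 |E|=4  E = 0-q->1 0-p->2 0-p->5 1-p->1
step 1: apply R0 at {0↦0, 1↦2, 2↦3, 3↦4}  → |V|=5 |E|=3  E = 0-q->1 0-p->5 1-p->1
step 2: apply R0 at {0↦0, 1↦5, 2↦6, 3↦7}  → |V|=2 |E|=2  E = 0-q->1 1-p->1
normal form: no rule applies after step 2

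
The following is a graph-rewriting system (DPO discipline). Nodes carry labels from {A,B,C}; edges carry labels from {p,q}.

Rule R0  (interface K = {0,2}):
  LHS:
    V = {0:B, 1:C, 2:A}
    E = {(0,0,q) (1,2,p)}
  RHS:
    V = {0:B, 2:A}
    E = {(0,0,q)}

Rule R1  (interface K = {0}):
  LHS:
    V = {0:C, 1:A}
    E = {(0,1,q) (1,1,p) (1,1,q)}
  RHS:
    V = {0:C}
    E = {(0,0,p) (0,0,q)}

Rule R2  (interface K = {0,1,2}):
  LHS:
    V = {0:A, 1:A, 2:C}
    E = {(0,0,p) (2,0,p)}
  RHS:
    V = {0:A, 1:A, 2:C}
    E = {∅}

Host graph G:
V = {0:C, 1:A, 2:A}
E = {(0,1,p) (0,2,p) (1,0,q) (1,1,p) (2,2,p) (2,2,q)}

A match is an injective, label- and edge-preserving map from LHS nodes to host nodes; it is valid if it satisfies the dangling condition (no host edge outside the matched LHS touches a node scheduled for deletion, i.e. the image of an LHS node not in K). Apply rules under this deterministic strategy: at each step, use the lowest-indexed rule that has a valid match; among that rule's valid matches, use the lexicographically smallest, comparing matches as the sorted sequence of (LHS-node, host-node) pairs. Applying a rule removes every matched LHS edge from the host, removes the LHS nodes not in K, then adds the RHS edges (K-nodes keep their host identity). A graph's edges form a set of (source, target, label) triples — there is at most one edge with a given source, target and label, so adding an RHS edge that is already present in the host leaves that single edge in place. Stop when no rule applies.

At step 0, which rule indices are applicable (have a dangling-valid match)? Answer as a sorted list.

Answer: [R2]

Steps:
R0: no valid match — LHS pattern not found
R1: no valid match — LHS pattern not found
R2: 2 valid matches — {0↦1, 1↦2, 2↦0}, {0↦2, 1↦1, 2↦0}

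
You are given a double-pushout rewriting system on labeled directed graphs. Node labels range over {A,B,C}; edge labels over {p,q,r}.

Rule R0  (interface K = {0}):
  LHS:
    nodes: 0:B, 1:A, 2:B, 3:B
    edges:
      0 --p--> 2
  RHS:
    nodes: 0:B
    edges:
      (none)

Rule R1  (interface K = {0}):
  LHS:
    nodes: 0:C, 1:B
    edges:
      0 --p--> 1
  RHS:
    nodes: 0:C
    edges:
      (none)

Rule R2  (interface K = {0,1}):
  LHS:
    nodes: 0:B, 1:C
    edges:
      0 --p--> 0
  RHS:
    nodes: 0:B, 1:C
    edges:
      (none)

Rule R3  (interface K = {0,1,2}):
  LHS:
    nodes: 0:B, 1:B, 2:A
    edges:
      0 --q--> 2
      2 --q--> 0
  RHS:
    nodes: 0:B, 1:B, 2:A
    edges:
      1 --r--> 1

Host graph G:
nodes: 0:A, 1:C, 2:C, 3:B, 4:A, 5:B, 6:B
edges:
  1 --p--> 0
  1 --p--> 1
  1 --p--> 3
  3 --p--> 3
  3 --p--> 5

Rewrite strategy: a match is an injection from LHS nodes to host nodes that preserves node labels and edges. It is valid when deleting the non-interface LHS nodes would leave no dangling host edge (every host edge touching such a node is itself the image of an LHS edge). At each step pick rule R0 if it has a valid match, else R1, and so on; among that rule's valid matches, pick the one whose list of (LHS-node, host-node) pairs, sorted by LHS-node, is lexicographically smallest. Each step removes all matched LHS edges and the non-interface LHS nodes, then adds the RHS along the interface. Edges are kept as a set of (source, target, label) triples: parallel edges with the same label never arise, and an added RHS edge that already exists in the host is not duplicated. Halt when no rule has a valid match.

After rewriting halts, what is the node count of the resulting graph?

Answer: 3

Derivation:
[0] host  ⇒  7 nodes, 5 edges  {1-p->0 1-p->1 1-p->3 3-p->3 3-p->5}
[1] R0 @ {0↦3, 1↦4, 2↦5, 3↦6}  ⇒  4 nodes, 4 edges  {1-p->0 1-p->1 1-p->3 3-p->3}
[2] R2 @ {0↦3, 1↦1}  ⇒  4 nodes, 3 edges  {1-p->0 1-p->1 1-p->3}
[3] R1 @ {0↦1, 1↦3}  ⇒  3 nodes, 2 edges  {1-p->0 1-p->1}
halt: no rule applies after step 3
NF nodes: {0:A, 1:C, 2:C}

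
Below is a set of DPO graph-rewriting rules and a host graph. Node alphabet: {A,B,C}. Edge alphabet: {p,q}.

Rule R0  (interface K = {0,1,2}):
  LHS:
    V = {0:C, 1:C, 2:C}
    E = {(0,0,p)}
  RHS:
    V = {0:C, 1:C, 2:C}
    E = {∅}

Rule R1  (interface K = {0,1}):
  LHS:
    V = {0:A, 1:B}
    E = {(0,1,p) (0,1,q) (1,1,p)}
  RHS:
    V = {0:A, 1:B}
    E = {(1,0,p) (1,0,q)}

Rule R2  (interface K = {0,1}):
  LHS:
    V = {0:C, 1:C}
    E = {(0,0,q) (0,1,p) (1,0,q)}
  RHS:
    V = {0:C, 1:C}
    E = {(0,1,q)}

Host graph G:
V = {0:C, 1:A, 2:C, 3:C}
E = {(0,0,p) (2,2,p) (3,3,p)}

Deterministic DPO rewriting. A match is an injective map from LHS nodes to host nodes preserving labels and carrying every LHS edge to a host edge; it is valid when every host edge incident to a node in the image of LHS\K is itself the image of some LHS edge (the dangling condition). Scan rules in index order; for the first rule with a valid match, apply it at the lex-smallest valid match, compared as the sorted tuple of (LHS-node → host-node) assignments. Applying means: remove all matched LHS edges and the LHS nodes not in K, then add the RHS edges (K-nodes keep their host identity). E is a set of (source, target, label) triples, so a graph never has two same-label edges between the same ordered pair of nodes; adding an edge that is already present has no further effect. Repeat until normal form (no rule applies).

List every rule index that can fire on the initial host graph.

Answer: [R0]

Rewrite trace:
R0: 6 valid matches — {0↦0, 1↦2, 2↦3}, {0↦0, 1↦3, 2↦2}, {0↦2, 1↦0, 2↦3} (+3 more)
R1: no valid match — LHS pattern not found
R2: no valid match — LHS pattern not found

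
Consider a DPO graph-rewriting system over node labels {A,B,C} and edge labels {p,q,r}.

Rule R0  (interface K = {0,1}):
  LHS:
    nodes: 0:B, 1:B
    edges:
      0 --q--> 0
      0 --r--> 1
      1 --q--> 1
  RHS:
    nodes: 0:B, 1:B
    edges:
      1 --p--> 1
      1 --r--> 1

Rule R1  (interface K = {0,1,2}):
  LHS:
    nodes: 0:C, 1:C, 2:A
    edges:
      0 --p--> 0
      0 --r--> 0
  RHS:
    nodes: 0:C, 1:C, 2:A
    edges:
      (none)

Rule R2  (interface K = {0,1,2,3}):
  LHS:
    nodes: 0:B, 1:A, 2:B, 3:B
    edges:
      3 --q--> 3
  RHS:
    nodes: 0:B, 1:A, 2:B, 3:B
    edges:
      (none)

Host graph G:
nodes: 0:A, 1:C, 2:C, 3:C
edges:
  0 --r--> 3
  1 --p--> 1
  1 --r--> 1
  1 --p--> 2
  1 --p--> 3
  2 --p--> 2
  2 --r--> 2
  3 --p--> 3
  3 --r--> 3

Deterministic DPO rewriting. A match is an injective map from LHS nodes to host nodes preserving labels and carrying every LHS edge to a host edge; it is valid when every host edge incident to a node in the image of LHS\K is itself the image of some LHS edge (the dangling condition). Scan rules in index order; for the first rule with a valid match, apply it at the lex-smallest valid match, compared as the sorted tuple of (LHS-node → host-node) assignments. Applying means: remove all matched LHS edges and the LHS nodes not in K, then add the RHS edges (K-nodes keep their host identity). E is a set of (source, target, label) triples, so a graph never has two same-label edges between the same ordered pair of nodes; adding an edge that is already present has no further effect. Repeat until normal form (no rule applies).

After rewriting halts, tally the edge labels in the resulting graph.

[0] host  ⇒  4 nodes, 9 edges  {0-r->3 1-p->1 1-r->1 1-p->2 1-p->3 2-p->2 2-r->2 3-p->3 3-r->3}
[1] R1 @ {0↦1, 1↦2, 2↦0}  ⇒  4 nodes, 7 edges  {0-r->3 1-p->2 1-p->3 2-p->2 2-r->2 3-p->3 3-r->3}
[2] R1 @ {0↦2, 1↦1, 2↦0}  ⇒  4 nodes, 5 edges  {0-r->3 1-p->2 1-p->3 3-p->3 3-r->3}
[3] R1 @ {0↦3, 1↦1, 2↦0}  ⇒  4 nodes, 3 edges  {0-r->3 1-p->2 1-p->3}
normal form: no rule applies after step 3
NF edges: [(0, 3, 'r'), (1, 2, 'p'), (1, 3, 'p')]

Answer: p:2 r:1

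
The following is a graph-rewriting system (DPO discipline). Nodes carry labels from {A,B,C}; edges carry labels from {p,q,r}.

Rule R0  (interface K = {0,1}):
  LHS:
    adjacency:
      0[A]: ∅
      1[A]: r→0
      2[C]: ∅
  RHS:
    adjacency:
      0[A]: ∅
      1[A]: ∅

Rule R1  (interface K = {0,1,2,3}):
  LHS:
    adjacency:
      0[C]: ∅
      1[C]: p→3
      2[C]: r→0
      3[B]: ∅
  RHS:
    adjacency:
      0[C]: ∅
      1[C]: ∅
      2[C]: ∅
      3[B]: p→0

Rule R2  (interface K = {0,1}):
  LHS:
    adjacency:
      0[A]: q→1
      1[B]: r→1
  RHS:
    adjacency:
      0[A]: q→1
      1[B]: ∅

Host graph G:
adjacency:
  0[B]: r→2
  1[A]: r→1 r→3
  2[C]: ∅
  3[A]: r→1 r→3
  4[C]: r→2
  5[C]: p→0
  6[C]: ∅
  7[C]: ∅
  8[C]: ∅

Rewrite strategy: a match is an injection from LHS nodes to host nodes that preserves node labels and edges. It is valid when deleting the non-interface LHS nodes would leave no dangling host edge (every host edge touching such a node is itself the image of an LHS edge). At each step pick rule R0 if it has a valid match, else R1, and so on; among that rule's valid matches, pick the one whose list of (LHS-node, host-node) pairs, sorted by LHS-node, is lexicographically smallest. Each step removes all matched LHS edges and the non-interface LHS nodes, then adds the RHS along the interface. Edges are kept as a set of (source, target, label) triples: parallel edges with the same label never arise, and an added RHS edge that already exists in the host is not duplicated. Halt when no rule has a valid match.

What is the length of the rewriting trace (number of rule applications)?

initial: |V|=9 |E|=7  E = 0-r->2 1-r->1 1-r->3 3-r->1 3-r->3 4-r->2 5-p->0
step 1: apply R0 at {0↦1, 1↦3, 2↦6}  → |V|=8 |E|=6  E = 0-r->2 1-r->1 1-r->3 3-r->3 4-r->2 5-p->0
step 2: apply R0 at {0↦3, 1↦1, 2↦7}  → |V|=7 |E|=5  E = 0-r->2 1-r->1 3-r->3 4-r->2 5-p->0
step 3: apply R1 at {0↦2, 1↦5, 2↦4, 3↦0}  → |V|=7 |E|=4  E = 0-p->2 0-r->2 1-r->1 3-r->3
halt: no rule applies after step 3

Answer: 3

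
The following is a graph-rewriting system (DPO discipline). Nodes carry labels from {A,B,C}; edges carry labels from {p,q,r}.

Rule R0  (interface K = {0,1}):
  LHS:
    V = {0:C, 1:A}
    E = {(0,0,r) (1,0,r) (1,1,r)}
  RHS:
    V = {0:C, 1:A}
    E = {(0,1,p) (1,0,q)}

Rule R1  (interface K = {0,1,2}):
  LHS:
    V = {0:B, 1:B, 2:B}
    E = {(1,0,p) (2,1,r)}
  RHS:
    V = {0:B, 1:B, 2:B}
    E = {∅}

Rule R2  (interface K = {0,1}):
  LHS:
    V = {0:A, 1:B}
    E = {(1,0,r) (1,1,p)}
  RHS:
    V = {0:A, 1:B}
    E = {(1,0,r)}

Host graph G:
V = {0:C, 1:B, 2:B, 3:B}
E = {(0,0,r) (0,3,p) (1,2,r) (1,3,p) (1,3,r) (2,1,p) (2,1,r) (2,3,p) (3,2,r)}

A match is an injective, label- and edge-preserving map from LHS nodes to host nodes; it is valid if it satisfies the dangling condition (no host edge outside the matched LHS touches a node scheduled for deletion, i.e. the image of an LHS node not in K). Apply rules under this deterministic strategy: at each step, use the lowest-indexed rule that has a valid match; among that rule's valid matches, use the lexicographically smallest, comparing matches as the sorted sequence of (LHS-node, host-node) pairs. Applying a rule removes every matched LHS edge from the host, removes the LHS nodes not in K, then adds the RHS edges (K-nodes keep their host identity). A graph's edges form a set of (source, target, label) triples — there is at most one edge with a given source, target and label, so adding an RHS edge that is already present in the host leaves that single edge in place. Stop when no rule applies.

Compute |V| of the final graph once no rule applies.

initial: |V|=4 |E|=9  E = 0-r->0 0-p->3 1-r->2 1-p->3 1-r->3 2-p->1 2-r->1 2-p->3 3-r->2
step 1: apply R1 at {0↦1, 1↦2, 2↦3}  → |V|=4 |E|=7  E = 0-r->0 0-p->3 1-r->2 1-p->3 1-r->3 2-r->1 2-p->3
step 2: apply R1 at {0↦3, 1↦1, 2↦2}  → |V|=4 |E|=5  E = 0-r->0 0-p->3 1-r->2 1-r->3 2-p->3
step 3: apply R1 at {0↦3, 1↦2, 2↦1}  → |V|=4 |E|=3  E = 0-r->0 0-p->3 1-r->3
final graph: no rule applies after step 3
NF nodes: {0:C, 1:B, 2:B, 3:B}

Answer: 4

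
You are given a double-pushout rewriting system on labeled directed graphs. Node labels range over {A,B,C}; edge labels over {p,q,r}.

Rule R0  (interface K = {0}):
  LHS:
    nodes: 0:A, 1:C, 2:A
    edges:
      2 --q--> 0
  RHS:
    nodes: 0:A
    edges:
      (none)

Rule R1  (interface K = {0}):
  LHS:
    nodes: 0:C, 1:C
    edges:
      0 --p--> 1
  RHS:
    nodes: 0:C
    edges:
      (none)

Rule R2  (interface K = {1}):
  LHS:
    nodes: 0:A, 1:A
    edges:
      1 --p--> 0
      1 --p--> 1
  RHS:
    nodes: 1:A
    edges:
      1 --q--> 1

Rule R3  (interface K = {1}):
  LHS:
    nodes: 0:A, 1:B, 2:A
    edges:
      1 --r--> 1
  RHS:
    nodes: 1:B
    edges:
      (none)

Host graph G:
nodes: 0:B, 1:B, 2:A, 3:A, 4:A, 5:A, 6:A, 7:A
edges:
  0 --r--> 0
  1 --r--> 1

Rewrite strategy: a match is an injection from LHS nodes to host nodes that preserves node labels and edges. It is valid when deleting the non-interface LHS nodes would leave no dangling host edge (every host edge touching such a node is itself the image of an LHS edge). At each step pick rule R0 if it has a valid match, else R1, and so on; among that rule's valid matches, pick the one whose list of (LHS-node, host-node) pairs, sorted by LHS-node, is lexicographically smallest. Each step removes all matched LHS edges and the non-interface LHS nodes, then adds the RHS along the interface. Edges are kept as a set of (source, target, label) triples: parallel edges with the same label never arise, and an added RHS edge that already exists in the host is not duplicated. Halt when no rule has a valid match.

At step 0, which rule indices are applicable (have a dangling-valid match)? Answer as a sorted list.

R0: no valid match — LHS pattern not found
R1: no valid match — LHS pattern not found
R2: no valid match — LHS pattern not found
R3: 60 valid matches — {0↦2, 1↦0, 2↦3}, {0↦2, 1↦0, 2↦4}, {0↦2, 1↦0, 2↦5} (+57 more)

Answer: [R3]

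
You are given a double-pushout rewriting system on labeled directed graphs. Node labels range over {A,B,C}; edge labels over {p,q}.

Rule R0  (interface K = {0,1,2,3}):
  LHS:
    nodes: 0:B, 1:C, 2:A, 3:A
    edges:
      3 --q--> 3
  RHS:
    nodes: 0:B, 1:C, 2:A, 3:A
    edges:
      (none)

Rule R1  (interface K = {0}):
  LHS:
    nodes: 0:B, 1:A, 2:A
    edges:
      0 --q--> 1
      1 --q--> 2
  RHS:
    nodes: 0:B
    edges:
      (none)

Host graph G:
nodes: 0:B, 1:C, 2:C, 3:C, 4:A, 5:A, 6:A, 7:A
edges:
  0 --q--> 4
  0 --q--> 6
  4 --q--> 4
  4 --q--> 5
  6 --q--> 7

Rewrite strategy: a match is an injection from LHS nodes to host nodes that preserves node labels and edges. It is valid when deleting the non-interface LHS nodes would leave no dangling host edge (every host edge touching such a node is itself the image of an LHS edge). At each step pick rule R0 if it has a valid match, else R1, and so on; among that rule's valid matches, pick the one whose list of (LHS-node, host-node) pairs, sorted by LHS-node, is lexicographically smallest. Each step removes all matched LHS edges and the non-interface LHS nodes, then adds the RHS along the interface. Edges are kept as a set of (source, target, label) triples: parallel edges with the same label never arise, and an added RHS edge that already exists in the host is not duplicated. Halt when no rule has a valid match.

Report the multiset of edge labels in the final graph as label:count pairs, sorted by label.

initial: |V|=8 |E|=5  E = 0-q->4 0-q->6 4-q->4 4-q->5 6-q->7
step 1: apply R0 at {0↦0, 1↦1, 2↦5, 3↦4}  → |V|=8 |E|=4  E = 0-q->4 0-q->6 4-q->5 6-q->7
step 2: apply R1 at {0↦0, 1↦4, 2↦5}  → |V|=6 |E|=2  E = 0-q->6 6-q->7
step 3: apply R1 at {0↦0, 1↦6, 2↦7}  → |V|=4 |E|=0  E = ∅
final graph: no rule applies after step 3
NF edges: []

Answer: (no edges)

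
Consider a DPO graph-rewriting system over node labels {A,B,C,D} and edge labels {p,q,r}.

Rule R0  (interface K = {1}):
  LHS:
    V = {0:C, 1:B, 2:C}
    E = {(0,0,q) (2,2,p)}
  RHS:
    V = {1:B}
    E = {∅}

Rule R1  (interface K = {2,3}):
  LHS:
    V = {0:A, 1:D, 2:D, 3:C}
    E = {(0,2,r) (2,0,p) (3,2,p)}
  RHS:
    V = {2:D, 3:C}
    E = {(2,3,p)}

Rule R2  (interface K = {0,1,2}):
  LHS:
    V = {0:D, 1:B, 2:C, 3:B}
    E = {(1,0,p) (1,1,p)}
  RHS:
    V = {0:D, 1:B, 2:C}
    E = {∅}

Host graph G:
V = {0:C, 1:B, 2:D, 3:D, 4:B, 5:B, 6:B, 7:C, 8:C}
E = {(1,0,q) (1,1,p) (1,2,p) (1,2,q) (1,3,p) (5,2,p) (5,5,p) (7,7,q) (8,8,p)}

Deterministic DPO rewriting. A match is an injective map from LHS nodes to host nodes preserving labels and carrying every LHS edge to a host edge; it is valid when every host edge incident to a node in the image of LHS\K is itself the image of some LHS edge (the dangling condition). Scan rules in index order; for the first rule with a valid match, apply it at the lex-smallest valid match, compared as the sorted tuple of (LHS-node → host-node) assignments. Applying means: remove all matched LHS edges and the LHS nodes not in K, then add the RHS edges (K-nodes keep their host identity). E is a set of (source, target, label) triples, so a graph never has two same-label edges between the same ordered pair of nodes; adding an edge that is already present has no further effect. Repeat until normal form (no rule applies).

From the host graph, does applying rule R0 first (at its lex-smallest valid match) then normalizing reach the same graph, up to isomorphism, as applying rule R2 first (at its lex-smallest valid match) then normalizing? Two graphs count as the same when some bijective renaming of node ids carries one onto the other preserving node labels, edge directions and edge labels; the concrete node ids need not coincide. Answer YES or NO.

Answer: YES

Rewrite trace:
branch R0-first: apply at {0↦7, 1↦1, 2↦8} → |E|=7, then 2 more step(s) → NF |V|=5 |E|=3 V={0:C, 1:B, 2:D, 3:D, 5:B} E=1-q->0 1-q->2 1-p->3
branch R2-first: apply at {0↦2, 1↦1, 2↦0, 3↦4} → |E|=7, then 2 more step(s) → NF |V|=5 |E|=3 V={0:C, 1:B, 2:D, 3:D, 5:B} E=1-q->0 1-q->2 1-p->3
graphs isomorphic (equal up to label-preserving node renaming)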